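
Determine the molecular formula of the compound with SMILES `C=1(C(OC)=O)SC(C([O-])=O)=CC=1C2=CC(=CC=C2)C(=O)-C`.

C15H11O5S-

Heavy atoms from the SMILES: 15 C, 5 O, 1 S.
Implicit hydrogens by atom environment:
  5 × C (aromatic): 1 H each → 5
  5 × C (aromatic): no H
  4 × O: no H
  3 × C: no H
  2 × C: 3 H each → 6
  1 × O (charge -1): no H
  1 × S (aromatic): no H
  Total hydrogens = 11.
Net charge -1.
Molecular formula: C15H11O5S-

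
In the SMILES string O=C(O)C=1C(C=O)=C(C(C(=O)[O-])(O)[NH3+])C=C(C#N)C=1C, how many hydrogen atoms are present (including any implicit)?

Hydrogens are implicit in SMILES; fill each atom to its normal valence:
  5 × C (aromatic): no H
  4 × C: no H
  3 × O: no H
  2 × O: 1 H each → 2
  1 × C: 3 H
  1 × C (aromatic): 1 H
  1 × C: 1 H
  1 × N (charge +1): 3 H
  1 × N: no H
  1 × O (charge -1): no H
  Total hydrogens = 10.

10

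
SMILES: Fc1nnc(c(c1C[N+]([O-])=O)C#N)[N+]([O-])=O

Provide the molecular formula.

Heavy atoms from the SMILES: 6 C, 1 F, 5 N, 4 O.
Implicit hydrogens by atom environment:
  4 × C (aromatic): no H
  2 × N (aromatic): no H
  2 × N (charge +1): no H
  2 × O: no H
  2 × O (charge -1): no H
  1 × C: 2 H
  1 × C: no H
  1 × F: no H
  1 × N: no H
  Total hydrogens = 2.
Molecular formula: C6H2FN5O4

C6H2FN5O4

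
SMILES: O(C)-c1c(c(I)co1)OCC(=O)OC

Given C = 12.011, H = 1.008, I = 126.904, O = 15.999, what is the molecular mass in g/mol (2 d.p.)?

312.06

Molecular formula: C8H9IO5.
M = 8×12.011 + 9×1.008 + 1×126.904 + 5×15.999 = 312.06 g/mol.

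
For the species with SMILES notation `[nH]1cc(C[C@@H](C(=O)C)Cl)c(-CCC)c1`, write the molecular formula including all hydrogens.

C11H16ClNO

Heavy atoms from the SMILES: 11 C, 1 Cl, 1 N, 1 O.
Implicit hydrogens by atom environment:
  3 × C: 2 H each → 6
  2 × C: 3 H each → 6
  2 × C (aromatic): 1 H each → 2
  2 × C (aromatic): no H
  1 × C: 1 H
  1 × C: no H
  1 × Cl: no H
  1 × N (aromatic): 1 H
  1 × O: no H
  Total hydrogens = 16.
Molecular formula: C11H16ClNO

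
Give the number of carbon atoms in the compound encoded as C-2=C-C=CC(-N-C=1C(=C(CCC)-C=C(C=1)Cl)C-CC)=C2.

The symbol for carbon appears 18 times in the SMILES. (Cl is a single chlorine, not C + l.)

18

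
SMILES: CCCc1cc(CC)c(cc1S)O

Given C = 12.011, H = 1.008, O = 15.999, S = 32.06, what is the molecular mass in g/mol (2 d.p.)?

196.31

Molecular formula: C11H16OS.
M = 11×12.011 + 16×1.008 + 1×15.999 + 1×32.06 = 196.31 g/mol.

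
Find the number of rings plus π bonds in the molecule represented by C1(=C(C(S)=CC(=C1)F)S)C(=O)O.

5

Molecular formula from the SMILES: C7H5FO2S2.
DoU = (2C + 2 + N − H − X)/2 = (2·7 + 2 + 0 − 5 − 1)/2 = 10/2 = 5.
(Structurally: 1 ring(s) + 4 π bond(s) = 5.)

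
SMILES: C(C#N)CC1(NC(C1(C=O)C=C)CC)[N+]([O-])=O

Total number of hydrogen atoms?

Hydrogens are implicit in SMILES; fill each atom to its normal valence:
  4 × C: 2 H each → 8
  3 × C: 1 H each → 3
  3 × C: no H
  2 × O: no H
  1 × C: 3 H
  1 × N: 1 H
  1 × N (charge +1): no H
  1 × N: no H
  1 × O (charge -1): no H
  Total hydrogens = 15.

15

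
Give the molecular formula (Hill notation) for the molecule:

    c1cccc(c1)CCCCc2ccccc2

C16H18

Heavy atoms from the SMILES: 16 C.
Implicit hydrogens by atom environment:
  10 × C (aromatic): 1 H each → 10
  4 × C: 2 H each → 8
  2 × C (aromatic): no H
  Total hydrogens = 18.
Molecular formula: C16H18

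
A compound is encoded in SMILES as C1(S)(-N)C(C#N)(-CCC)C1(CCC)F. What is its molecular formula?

Heavy atoms from the SMILES: 10 C, 1 F, 2 N, 1 S.
Implicit hydrogens by atom environment:
  4 × C: 2 H each → 8
  4 × C: no H
  2 × C: 3 H each → 6
  1 × F: no H
  1 × N: 2 H
  1 × N: no H
  1 × S: 1 H
  Total hydrogens = 17.
Molecular formula: C10H17FN2S

C10H17FN2S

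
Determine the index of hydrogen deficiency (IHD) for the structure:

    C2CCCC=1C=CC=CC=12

Molecular formula from the SMILES: C10H12.
DoU = (2C + 2 + N − H − X)/2 = (2·10 + 2 + 0 − 12 − 0)/2 = 10/2 = 5.
(Structurally: 2 ring(s) + 3 π bond(s) = 5.)

5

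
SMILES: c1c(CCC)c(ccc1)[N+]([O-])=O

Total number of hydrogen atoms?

Hydrogens are implicit in SMILES; fill each atom to its normal valence:
  4 × C (aromatic): 1 H each → 4
  2 × C: 2 H each → 4
  2 × C (aromatic): no H
  1 × C: 3 H
  1 × N (charge +1): no H
  1 × O: no H
  1 × O (charge -1): no H
  Total hydrogens = 11.

11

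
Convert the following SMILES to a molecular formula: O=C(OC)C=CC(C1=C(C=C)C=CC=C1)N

Heavy atoms from the SMILES: 13 C, 1 N, 2 O.
Implicit hydrogens by atom environment:
  4 × C: 1 H each → 4
  4 × C (aromatic): 1 H each → 4
  2 × C (aromatic): no H
  2 × O: no H
  1 × C: 3 H
  1 × C: 2 H
  1 × C: no H
  1 × N: 2 H
  Total hydrogens = 15.
Molecular formula: C13H15NO2

C13H15NO2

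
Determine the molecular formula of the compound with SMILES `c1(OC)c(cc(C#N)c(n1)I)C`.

C8H7IN2O

Heavy atoms from the SMILES: 8 C, 1 I, 2 N, 1 O.
Implicit hydrogens by atom environment:
  4 × C (aromatic): no H
  2 × C: 3 H each → 6
  1 × C (aromatic): 1 H
  1 × C: no H
  1 × I: no H
  1 × N (aromatic): no H
  1 × N: no H
  1 × O: no H
  Total hydrogens = 7.
Molecular formula: C8H7IN2O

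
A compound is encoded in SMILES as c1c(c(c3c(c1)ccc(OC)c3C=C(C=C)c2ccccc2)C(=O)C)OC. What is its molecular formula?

Heavy atoms from the SMILES: 24 C, 3 O.
Implicit hydrogens by atom environment:
  9 × C (aromatic): 1 H each → 9
  7 × C (aromatic): no H
  3 × C: 3 H each → 9
  3 × O: no H
  2 × C: 1 H each → 2
  2 × C: no H
  1 × C: 2 H
  Total hydrogens = 22.
Molecular formula: C24H22O3

C24H22O3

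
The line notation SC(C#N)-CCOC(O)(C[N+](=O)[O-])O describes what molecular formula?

Heavy atoms from the SMILES: 6 C, 2 N, 5 O, 1 S.
Implicit hydrogens by atom environment:
  3 × C: 2 H each → 6
  2 × C: no H
  2 × O: 1 H each → 2
  2 × O: no H
  1 × C: 1 H
  1 × N: no H
  1 × N (charge +1): no H
  1 × O (charge -1): no H
  1 × S: 1 H
  Total hydrogens = 10.
Molecular formula: C6H10N2O5S

C6H10N2O5S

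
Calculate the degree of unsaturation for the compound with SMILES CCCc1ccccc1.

Molecular formula from the SMILES: C9H12.
DoU = (2C + 2 + N − H − X)/2 = (2·9 + 2 + 0 − 12 − 0)/2 = 8/2 = 4.
(Structurally: 1 ring(s) + 3 π bond(s) = 4.)

4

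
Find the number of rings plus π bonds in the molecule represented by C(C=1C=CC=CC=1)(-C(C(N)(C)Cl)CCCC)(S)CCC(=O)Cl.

Molecular formula from the SMILES: C17H25Cl2NOS.
DoU = (2C + 2 + N − H − X)/2 = (2·17 + 2 + 1 − 25 − 2)/2 = 10/2 = 5.
(Structurally: 1 ring(s) + 4 π bond(s) = 5.)

5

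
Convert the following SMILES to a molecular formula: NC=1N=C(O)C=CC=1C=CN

Heavy atoms from the SMILES: 7 C, 3 N, 1 O.
Implicit hydrogens by atom environment:
  3 × C (aromatic): no H
  2 × C (aromatic): 1 H each → 2
  2 × C: 1 H each → 2
  2 × N: 2 H each → 4
  1 × N (aromatic): no H
  1 × O: 1 H
  Total hydrogens = 9.
Molecular formula: C7H9N3O

C7H9N3O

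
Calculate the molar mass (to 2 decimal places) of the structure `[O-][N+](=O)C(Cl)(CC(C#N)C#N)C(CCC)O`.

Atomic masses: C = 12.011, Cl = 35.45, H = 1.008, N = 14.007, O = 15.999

Molecular formula: C9H12ClN3O3.
M = 9×12.011 + 1×35.45 + 12×1.008 + 3×14.007 + 3×15.999 = 245.66 g/mol.

245.66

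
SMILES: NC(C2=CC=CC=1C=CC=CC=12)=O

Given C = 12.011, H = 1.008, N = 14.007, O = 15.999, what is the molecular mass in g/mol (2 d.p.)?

Molecular formula: C11H9NO.
M = 11×12.011 + 9×1.008 + 1×14.007 + 1×15.999 = 171.20 g/mol.

171.20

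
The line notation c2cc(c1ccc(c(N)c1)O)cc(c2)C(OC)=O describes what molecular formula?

C14H13NO3

Heavy atoms from the SMILES: 14 C, 1 N, 3 O.
Implicit hydrogens by atom environment:
  7 × C (aromatic): 1 H each → 7
  5 × C (aromatic): no H
  2 × O: no H
  1 × C: 3 H
  1 × C: no H
  1 × N: 2 H
  1 × O: 1 H
  Total hydrogens = 13.
Molecular formula: C14H13NO3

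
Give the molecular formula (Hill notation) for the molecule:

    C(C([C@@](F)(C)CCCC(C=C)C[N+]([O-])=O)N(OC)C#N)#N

C13H19FN4O3

Heavy atoms from the SMILES: 13 C, 1 F, 4 N, 3 O.
Implicit hydrogens by atom environment:
  5 × C: 2 H each → 10
  3 × C: 1 H each → 3
  3 × C: no H
  3 × N: no H
  2 × C: 3 H each → 6
  2 × O: no H
  1 × F: no H
  1 × N (charge +1): no H
  1 × O (charge -1): no H
  Total hydrogens = 19.
Molecular formula: C13H19FN4O3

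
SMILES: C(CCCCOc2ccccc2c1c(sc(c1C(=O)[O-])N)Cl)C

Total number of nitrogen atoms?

1

The symbol for nitrogen appears 1 time in the SMILES.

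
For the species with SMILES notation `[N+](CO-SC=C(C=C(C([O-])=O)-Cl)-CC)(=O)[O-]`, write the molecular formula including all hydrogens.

Heavy atoms from the SMILES: 8 C, 1 Cl, 1 N, 5 O, 1 S.
Implicit hydrogens by atom environment:
  3 × C: no H
  3 × O: no H
  2 × C: 2 H each → 4
  2 × C: 1 H each → 2
  2 × O (charge -1): no H
  1 × C: 3 H
  1 × Cl: no H
  1 × N (charge +1): no H
  1 × S: no H
  Total hydrogens = 9.
Net charge -1.
Molecular formula: C8H9ClNO5S-

C8H9ClNO5S-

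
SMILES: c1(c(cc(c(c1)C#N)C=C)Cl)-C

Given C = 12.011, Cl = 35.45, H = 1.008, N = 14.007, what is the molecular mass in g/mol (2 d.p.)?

177.63

Molecular formula: C10H8ClN.
M = 10×12.011 + 1×35.45 + 8×1.008 + 1×14.007 = 177.63 g/mol.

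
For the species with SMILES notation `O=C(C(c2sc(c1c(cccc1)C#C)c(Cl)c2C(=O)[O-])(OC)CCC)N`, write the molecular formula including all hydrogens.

C19H17ClNO4S-

Heavy atoms from the SMILES: 19 C, 1 Cl, 1 N, 4 O, 1 S.
Implicit hydrogens by atom environment:
  6 × C (aromatic): no H
  4 × C (aromatic): 1 H each → 4
  4 × C: no H
  3 × O: no H
  2 × C: 3 H each → 6
  2 × C: 2 H each → 4
  1 × C: 1 H
  1 × Cl: no H
  1 × N: 2 H
  1 × O (charge -1): no H
  1 × S (aromatic): no H
  Total hydrogens = 17.
Net charge -1.
Molecular formula: C19H17ClNO4S-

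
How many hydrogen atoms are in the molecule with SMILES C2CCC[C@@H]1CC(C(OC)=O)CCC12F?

Hydrogens are implicit in SMILES; fill each atom to its normal valence:
  7 × C: 2 H each → 14
  2 × C: 1 H each → 2
  2 × C: no H
  2 × O: no H
  1 × C: 3 H
  1 × F: no H
  Total hydrogens = 19.

19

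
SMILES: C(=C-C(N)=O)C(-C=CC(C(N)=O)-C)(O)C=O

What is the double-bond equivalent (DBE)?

5

Molecular formula from the SMILES: C10H14N2O4.
DoU = (2C + 2 + N − H − X)/2 = (2·10 + 2 + 2 − 14 − 0)/2 = 10/2 = 5.
(Structurally: 0 ring(s) + 5 π bond(s) = 5.)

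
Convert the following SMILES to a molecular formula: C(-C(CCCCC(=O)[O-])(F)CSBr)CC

C10H17BrFO2S-

Heavy atoms from the SMILES: 1 Br, 10 C, 1 F, 2 O, 1 S.
Implicit hydrogens by atom environment:
  7 × C: 2 H each → 14
  2 × C: no H
  1 × Br: no H
  1 × C: 3 H
  1 × F: no H
  1 × O: no H
  1 × O (charge -1): no H
  1 × S: no H
  Total hydrogens = 17.
Net charge -1.
Molecular formula: C10H17BrFO2S-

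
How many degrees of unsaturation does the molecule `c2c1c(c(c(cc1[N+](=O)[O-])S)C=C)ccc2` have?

Molecular formula from the SMILES: C12H9NO2S.
DoU = (2C + 2 + N − H − X)/2 = (2·12 + 2 + 1 − 9 − 0)/2 = 18/2 = 9.
(Structurally: 2 ring(s) + 7 π bond(s) = 9.)

9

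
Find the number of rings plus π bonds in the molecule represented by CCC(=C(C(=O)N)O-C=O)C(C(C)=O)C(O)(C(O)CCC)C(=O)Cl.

Molecular formula from the SMILES: C15H22ClNO7.
DoU = (2C + 2 + N − H − X)/2 = (2·15 + 2 + 1 − 22 − 1)/2 = 10/2 = 5.
(Structurally: 0 ring(s) + 5 π bond(s) = 5.)

5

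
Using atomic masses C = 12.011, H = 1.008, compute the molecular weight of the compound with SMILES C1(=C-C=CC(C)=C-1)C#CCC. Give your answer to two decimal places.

144.22

Molecular formula: C11H12.
M = 11×12.011 + 12×1.008 = 144.22 g/mol.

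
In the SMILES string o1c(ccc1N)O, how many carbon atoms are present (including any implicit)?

4

The symbol for carbon appears 4 times in the SMILES. Lowercase c denotes aromatic carbon and counts toward C.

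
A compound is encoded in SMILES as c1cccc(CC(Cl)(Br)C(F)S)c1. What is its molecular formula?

Heavy atoms from the SMILES: 1 Br, 9 C, 1 Cl, 1 F, 1 S.
Implicit hydrogens by atom environment:
  5 × C (aromatic): 1 H each → 5
  1 × Br: no H
  1 × C: 2 H
  1 × C: 1 H
  1 × C: no H
  1 × C (aromatic): no H
  1 × Cl: no H
  1 × F: no H
  1 × S: 1 H
  Total hydrogens = 9.
Molecular formula: C9H9BrClFS

C9H9BrClFS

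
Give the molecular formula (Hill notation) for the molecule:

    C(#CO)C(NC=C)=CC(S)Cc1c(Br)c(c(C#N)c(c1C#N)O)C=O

C17H12BrN3O3S

Heavy atoms from the SMILES: 1 Br, 17 C, 3 N, 3 O, 1 S.
Implicit hydrogens by atom environment:
  6 × C (aromatic): no H
  5 × C: no H
  4 × C: 1 H each → 4
  2 × C: 2 H each → 4
  2 × N: no H
  2 × O: 1 H each → 2
  1 × Br: no H
  1 × N: 1 H
  1 × O: no H
  1 × S: 1 H
  Total hydrogens = 12.
Molecular formula: C17H12BrN3O3S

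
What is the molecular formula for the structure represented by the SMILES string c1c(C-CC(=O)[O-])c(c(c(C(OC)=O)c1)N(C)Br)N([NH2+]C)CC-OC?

C16H24BrN3O5

Heavy atoms from the SMILES: 1 Br, 16 C, 3 N, 5 O.
Implicit hydrogens by atom environment:
  4 × C: 3 H each → 12
  4 × C: 2 H each → 8
  4 × C (aromatic): no H
  4 × O: no H
  2 × C (aromatic): 1 H each → 2
  2 × C: no H
  2 × N: no H
  1 × Br: no H
  1 × N (charge +1): 2 H
  1 × O (charge -1): no H
  Total hydrogens = 24.
Molecular formula: C16H24BrN3O5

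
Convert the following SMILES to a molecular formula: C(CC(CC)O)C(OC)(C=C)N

C9H19NO2

Heavy atoms from the SMILES: 9 C, 1 N, 2 O.
Implicit hydrogens by atom environment:
  4 × C: 2 H each → 8
  2 × C: 3 H each → 6
  2 × C: 1 H each → 2
  1 × C: no H
  1 × N: 2 H
  1 × O: 1 H
  1 × O: no H
  Total hydrogens = 19.
Molecular formula: C9H19NO2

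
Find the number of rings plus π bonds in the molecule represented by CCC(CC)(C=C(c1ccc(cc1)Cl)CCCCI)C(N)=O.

6

Molecular formula from the SMILES: C18H25ClINO.
DoU = (2C + 2 + N − H − X)/2 = (2·18 + 2 + 1 − 25 − 2)/2 = 12/2 = 6.
(Structurally: 1 ring(s) + 5 π bond(s) = 6.)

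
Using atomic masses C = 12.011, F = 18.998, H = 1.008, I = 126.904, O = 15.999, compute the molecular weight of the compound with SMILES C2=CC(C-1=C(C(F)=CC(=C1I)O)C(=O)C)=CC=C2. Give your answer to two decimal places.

Molecular formula: C14H10FIO2.
M = 14×12.011 + 1×18.998 + 10×1.008 + 1×126.904 + 2×15.999 = 356.13 g/mol.

356.13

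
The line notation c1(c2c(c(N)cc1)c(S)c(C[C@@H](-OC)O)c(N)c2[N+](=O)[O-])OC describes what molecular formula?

Heavy atoms from the SMILES: 14 C, 3 N, 5 O, 1 S.
Implicit hydrogens by atom environment:
  8 × C (aromatic): no H
  3 × O: no H
  2 × C: 3 H each → 6
  2 × C (aromatic): 1 H each → 2
  2 × N: 2 H each → 4
  1 × C: 2 H
  1 × C: 1 H
  1 × N (charge +1): no H
  1 × O: 1 H
  1 × O (charge -1): no H
  1 × S: 1 H
  Total hydrogens = 17.
Molecular formula: C14H17N3O5S

C14H17N3O5S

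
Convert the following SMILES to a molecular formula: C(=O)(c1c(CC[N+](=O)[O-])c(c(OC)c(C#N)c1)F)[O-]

Heavy atoms from the SMILES: 11 C, 1 F, 2 N, 5 O.
Implicit hydrogens by atom environment:
  5 × C (aromatic): no H
  3 × O: no H
  2 × C: 2 H each → 4
  2 × C: no H
  2 × O (charge -1): no H
  1 × C: 3 H
  1 × C (aromatic): 1 H
  1 × F: no H
  1 × N: no H
  1 × N (charge +1): no H
  Total hydrogens = 8.
Net charge -1.
Molecular formula: C11H8FN2O5-

C11H8FN2O5-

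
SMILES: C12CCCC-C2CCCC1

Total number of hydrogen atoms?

18

Hydrogens are implicit in SMILES; fill each atom to its normal valence:
  8 × C: 2 H each → 16
  2 × C: 1 H each → 2
  Total hydrogens = 18.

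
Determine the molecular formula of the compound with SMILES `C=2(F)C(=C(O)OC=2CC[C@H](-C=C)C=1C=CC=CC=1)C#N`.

C16H14FNO2

Heavy atoms from the SMILES: 16 C, 1 F, 1 N, 2 O.
Implicit hydrogens by atom environment:
  5 × C (aromatic): 1 H each → 5
  5 × C (aromatic): no H
  3 × C: 2 H each → 6
  2 × C: 1 H each → 2
  1 × C: no H
  1 × F: no H
  1 × N: no H
  1 × O: 1 H
  1 × O (aromatic): no H
  Total hydrogens = 14.
Molecular formula: C16H14FNO2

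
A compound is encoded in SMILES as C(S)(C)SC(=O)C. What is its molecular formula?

Heavy atoms from the SMILES: 4 C, 1 O, 2 S.
Implicit hydrogens by atom environment:
  2 × C: 3 H each → 6
  1 × C: 1 H
  1 × C: no H
  1 × O: no H
  1 × S: 1 H
  1 × S: no H
  Total hydrogens = 8.
Molecular formula: C4H8OS2

C4H8OS2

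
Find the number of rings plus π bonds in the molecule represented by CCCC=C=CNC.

2

Molecular formula from the SMILES: C7H13N.
DoU = (2C + 2 + N − H − X)/2 = (2·7 + 2 + 1 − 13 − 0)/2 = 4/2 = 2.
(Structurally: 0 ring(s) + 2 π bond(s) = 2.)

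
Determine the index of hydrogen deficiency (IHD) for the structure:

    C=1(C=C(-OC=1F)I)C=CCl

Molecular formula from the SMILES: C6H3ClFIO.
DoU = (2C + 2 + N − H − X)/2 = (2·6 + 2 + 0 − 3 − 3)/2 = 8/2 = 4.
(Structurally: 1 ring(s) + 3 π bond(s) = 4.)

4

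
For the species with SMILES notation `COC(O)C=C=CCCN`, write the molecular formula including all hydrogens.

C7H13NO2

Heavy atoms from the SMILES: 7 C, 1 N, 2 O.
Implicit hydrogens by atom environment:
  3 × C: 1 H each → 3
  2 × C: 2 H each → 4
  1 × C: 3 H
  1 × C: no H
  1 × N: 2 H
  1 × O: 1 H
  1 × O: no H
  Total hydrogens = 13.
Molecular formula: C7H13NO2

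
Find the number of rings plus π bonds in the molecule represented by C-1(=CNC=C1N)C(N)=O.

Molecular formula from the SMILES: C5H7N3O.
DoU = (2C + 2 + N − H − X)/2 = (2·5 + 2 + 3 − 7 − 0)/2 = 8/2 = 4.
(Structurally: 1 ring(s) + 3 π bond(s) = 4.)

4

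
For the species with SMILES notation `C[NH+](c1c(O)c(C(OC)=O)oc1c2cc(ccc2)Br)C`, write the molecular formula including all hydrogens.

Heavy atoms from the SMILES: 1 Br, 14 C, 1 N, 4 O.
Implicit hydrogens by atom environment:
  6 × C (aromatic): no H
  4 × C (aromatic): 1 H each → 4
  3 × C: 3 H each → 9
  2 × O: no H
  1 × Br: no H
  1 × C: no H
  1 × N (charge +1): 1 H
  1 × O: 1 H
  1 × O (aromatic): no H
  Total hydrogens = 15.
Net charge +1.
Molecular formula: C14H15BrNO4+

C14H15BrNO4+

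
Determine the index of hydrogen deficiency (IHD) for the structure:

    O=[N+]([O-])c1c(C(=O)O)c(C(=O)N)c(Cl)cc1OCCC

Molecular formula from the SMILES: C11H11ClN2O6.
DoU = (2C + 2 + N − H − X)/2 = (2·11 + 2 + 2 − 11 − 1)/2 = 14/2 = 7.
(Structurally: 1 ring(s) + 6 π bond(s) = 7.)

7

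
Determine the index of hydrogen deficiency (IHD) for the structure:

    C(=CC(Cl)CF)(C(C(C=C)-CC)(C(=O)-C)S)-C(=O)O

Molecular formula from the SMILES: C13H18ClFO3S.
DoU = (2C + 2 + N − H − X)/2 = (2·13 + 2 + 0 − 18 − 2)/2 = 8/2 = 4.
(Structurally: 0 ring(s) + 4 π bond(s) = 4.)

4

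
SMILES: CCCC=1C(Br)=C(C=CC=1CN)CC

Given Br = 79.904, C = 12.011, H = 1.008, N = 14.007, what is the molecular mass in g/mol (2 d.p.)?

256.19

Molecular formula: C12H18BrN.
M = 1×79.904 + 12×12.011 + 18×1.008 + 1×14.007 = 256.19 g/mol.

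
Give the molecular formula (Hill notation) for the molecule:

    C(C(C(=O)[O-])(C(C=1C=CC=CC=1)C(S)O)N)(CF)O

Heavy atoms from the SMILES: 12 C, 1 F, 1 N, 4 O, 1 S.
Implicit hydrogens by atom environment:
  5 × C (aromatic): 1 H each → 5
  3 × C: 1 H each → 3
  2 × C: no H
  2 × O: 1 H each → 2
  1 × C: 2 H
  1 × C (aromatic): no H
  1 × F: no H
  1 × N: 2 H
  1 × O: no H
  1 × O (charge -1): no H
  1 × S: 1 H
  Total hydrogens = 15.
Net charge -1.
Molecular formula: C12H15FNO4S-

C12H15FNO4S-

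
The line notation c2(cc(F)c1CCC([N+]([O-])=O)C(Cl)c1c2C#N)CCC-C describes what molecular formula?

C15H16ClFN2O2

Heavy atoms from the SMILES: 15 C, 1 Cl, 1 F, 2 N, 2 O.
Implicit hydrogens by atom environment:
  5 × C: 2 H each → 10
  5 × C (aromatic): no H
  2 × C: 1 H each → 2
  1 × C: 3 H
  1 × C (aromatic): 1 H
  1 × C: no H
  1 × Cl: no H
  1 × F: no H
  1 × N: no H
  1 × N (charge +1): no H
  1 × O: no H
  1 × O (charge -1): no H
  Total hydrogens = 16.
Molecular formula: C15H16ClFN2O2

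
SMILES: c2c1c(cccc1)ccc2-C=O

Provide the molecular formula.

Heavy atoms from the SMILES: 11 C, 1 O.
Implicit hydrogens by atom environment:
  7 × C (aromatic): 1 H each → 7
  3 × C (aromatic): no H
  1 × C: 1 H
  1 × O: no H
  Total hydrogens = 8.
Molecular formula: C11H8O

C11H8O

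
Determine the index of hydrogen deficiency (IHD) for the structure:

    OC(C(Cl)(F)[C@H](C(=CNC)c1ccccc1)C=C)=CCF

7

Molecular formula from the SMILES: C16H18ClF2NO.
DoU = (2C + 2 + N − H − X)/2 = (2·16 + 2 + 1 − 18 − 3)/2 = 14/2 = 7.
(Structurally: 1 ring(s) + 6 π bond(s) = 7.)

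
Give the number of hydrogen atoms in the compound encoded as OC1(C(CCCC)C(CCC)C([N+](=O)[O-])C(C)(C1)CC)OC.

33

Hydrogens are implicit in SMILES; fill each atom to its normal valence:
  7 × C: 2 H each → 14
  5 × C: 3 H each → 15
  3 × C: 1 H each → 3
  2 × C: no H
  2 × O: no H
  1 × N (charge +1): no H
  1 × O: 1 H
  1 × O (charge -1): no H
  Total hydrogens = 33.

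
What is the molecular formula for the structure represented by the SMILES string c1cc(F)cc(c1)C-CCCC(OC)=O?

C12H15FO2

Heavy atoms from the SMILES: 12 C, 1 F, 2 O.
Implicit hydrogens by atom environment:
  4 × C: 2 H each → 8
  4 × C (aromatic): 1 H each → 4
  2 × C (aromatic): no H
  2 × O: no H
  1 × C: 3 H
  1 × C: no H
  1 × F: no H
  Total hydrogens = 15.
Molecular formula: C12H15FO2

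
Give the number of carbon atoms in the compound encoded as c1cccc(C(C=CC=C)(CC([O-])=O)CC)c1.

15

The symbol for carbon appears 15 times in the SMILES. Lowercase c denotes aromatic carbon and counts toward C.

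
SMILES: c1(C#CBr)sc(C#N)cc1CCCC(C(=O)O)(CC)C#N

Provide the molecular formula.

Heavy atoms from the SMILES: 1 Br, 15 C, 2 N, 2 O, 1 S.
Implicit hydrogens by atom environment:
  6 × C: no H
  4 × C: 2 H each → 8
  3 × C (aromatic): no H
  2 × N: no H
  1 × Br: no H
  1 × C: 3 H
  1 × C (aromatic): 1 H
  1 × O: 1 H
  1 × O: no H
  1 × S (aromatic): no H
  Total hydrogens = 13.
Molecular formula: C15H13BrN2O2S

C15H13BrN2O2S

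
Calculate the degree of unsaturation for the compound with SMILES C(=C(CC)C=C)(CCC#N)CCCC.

4

Molecular formula from the SMILES: C13H21N.
DoU = (2C + 2 + N − H − X)/2 = (2·13 + 2 + 1 − 21 − 0)/2 = 8/2 = 4.
(Structurally: 0 ring(s) + 4 π bond(s) = 4.)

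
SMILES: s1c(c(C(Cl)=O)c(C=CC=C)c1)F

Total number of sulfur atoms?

1

The symbol for sulfur appears 1 time in the SMILES.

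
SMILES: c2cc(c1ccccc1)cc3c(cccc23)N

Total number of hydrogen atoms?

Hydrogens are implicit in SMILES; fill each atom to its normal valence:
  11 × C (aromatic): 1 H each → 11
  5 × C (aromatic): no H
  1 × N: 2 H
  Total hydrogens = 13.

13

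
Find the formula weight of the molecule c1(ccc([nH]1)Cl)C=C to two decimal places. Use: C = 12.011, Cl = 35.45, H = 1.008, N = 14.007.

Molecular formula: C6H6ClN.
M = 6×12.011 + 1×35.45 + 6×1.008 + 1×14.007 = 127.57 g/mol.

127.57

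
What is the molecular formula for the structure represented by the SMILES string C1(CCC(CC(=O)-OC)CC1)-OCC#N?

C11H17NO3

Heavy atoms from the SMILES: 11 C, 1 N, 3 O.
Implicit hydrogens by atom environment:
  6 × C: 2 H each → 12
  3 × O: no H
  2 × C: 1 H each → 2
  2 × C: no H
  1 × C: 3 H
  1 × N: no H
  Total hydrogens = 17.
Molecular formula: C11H17NO3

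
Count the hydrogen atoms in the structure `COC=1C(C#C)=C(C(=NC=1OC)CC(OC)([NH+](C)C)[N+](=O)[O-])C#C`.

Hydrogens are implicit in SMILES; fill each atom to its normal valence:
  5 × C: 3 H each → 15
  5 × C (aromatic): no H
  4 × O: no H
  3 × C: no H
  2 × C: 1 H each → 2
  1 × C: 2 H
  1 × N (charge +1): 1 H
  1 × N (aromatic): no H
  1 × N (charge +1): no H
  1 × O (charge -1): no H
  Total hydrogens = 20.

20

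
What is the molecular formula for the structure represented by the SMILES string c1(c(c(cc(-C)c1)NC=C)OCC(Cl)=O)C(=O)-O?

Heavy atoms from the SMILES: 12 C, 1 Cl, 1 N, 4 O.
Implicit hydrogens by atom environment:
  4 × C (aromatic): no H
  3 × O: no H
  2 × C: 2 H each → 4
  2 × C (aromatic): 1 H each → 2
  2 × C: no H
  1 × C: 3 H
  1 × C: 1 H
  1 × Cl: no H
  1 × N: 1 H
  1 × O: 1 H
  Total hydrogens = 12.
Molecular formula: C12H12ClNO4

C12H12ClNO4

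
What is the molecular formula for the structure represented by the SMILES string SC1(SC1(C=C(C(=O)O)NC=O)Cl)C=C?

Heavy atoms from the SMILES: 8 C, 1 Cl, 1 N, 3 O, 2 S.
Implicit hydrogens by atom environment:
  4 × C: no H
  3 × C: 1 H each → 3
  2 × O: no H
  1 × C: 2 H
  1 × Cl: no H
  1 × N: 1 H
  1 × O: 1 H
  1 × S: 1 H
  1 × S: no H
  Total hydrogens = 8.
Molecular formula: C8H8ClNO3S2

C8H8ClNO3S2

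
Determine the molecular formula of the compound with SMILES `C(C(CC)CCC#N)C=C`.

Heavy atoms from the SMILES: 9 C, 1 N.
Implicit hydrogens by atom environment:
  5 × C: 2 H each → 10
  2 × C: 1 H each → 2
  1 × C: 3 H
  1 × C: no H
  1 × N: no H
  Total hydrogens = 15.
Molecular formula: C9H15N

C9H15N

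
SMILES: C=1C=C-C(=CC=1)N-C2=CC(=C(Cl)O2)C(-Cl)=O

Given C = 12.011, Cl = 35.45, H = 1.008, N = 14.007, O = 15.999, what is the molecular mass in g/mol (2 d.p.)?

256.08

Molecular formula: C11H7Cl2NO2.
M = 11×12.011 + 2×35.45 + 7×1.008 + 1×14.007 + 2×15.999 = 256.08 g/mol.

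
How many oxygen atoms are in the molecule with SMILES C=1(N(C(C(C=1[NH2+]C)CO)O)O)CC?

The symbol for oxygen appears 3 times in the SMILES.

3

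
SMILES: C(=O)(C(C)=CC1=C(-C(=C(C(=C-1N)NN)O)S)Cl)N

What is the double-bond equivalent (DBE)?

6

Molecular formula from the SMILES: C10H13ClN4O2S.
DoU = (2C + 2 + N − H − X)/2 = (2·10 + 2 + 4 − 13 − 1)/2 = 12/2 = 6.
(Structurally: 1 ring(s) + 5 π bond(s) = 6.)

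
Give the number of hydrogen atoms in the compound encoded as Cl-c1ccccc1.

Hydrogens are implicit in SMILES; fill each atom to its normal valence:
  5 × C (aromatic): 1 H each → 5
  1 × C (aromatic): no H
  1 × Cl: no H
  Total hydrogens = 5.

5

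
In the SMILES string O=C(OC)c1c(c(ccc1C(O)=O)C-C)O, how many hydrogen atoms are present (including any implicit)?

Hydrogens are implicit in SMILES; fill each atom to its normal valence:
  4 × C (aromatic): no H
  3 × O: no H
  2 × C: 3 H each → 6
  2 × C (aromatic): 1 H each → 2
  2 × C: no H
  2 × O: 1 H each → 2
  1 × C: 2 H
  Total hydrogens = 12.

12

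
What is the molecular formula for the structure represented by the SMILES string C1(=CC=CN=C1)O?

C5H5NO

Heavy atoms from the SMILES: 5 C, 1 N, 1 O.
Implicit hydrogens by atom environment:
  4 × C (aromatic): 1 H each → 4
  1 × C (aromatic): no H
  1 × N (aromatic): no H
  1 × O: 1 H
  Total hydrogens = 5.
Molecular formula: C5H5NO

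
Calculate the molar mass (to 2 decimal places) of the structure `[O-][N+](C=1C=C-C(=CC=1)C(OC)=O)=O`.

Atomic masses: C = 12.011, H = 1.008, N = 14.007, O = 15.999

Molecular formula: C8H7NO4.
M = 8×12.011 + 7×1.008 + 1×14.007 + 4×15.999 = 181.15 g/mol.

181.15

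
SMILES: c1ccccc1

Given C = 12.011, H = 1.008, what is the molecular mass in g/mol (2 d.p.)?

Molecular formula: C6H6.
M = 6×12.011 + 6×1.008 = 78.11 g/mol.

78.11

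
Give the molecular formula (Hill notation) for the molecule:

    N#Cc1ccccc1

C7H5N

Heavy atoms from the SMILES: 7 C, 1 N.
Implicit hydrogens by atom environment:
  5 × C (aromatic): 1 H each → 5
  1 × C (aromatic): no H
  1 × C: no H
  1 × N: no H
  Total hydrogens = 5.
Molecular formula: C7H5N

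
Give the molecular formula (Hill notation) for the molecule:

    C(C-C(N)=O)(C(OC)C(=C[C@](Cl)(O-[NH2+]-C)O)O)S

Heavy atoms from the SMILES: 9 C, 1 Cl, 2 N, 5 O, 1 S.
Implicit hydrogens by atom environment:
  3 × C: 1 H each → 3
  3 × C: no H
  3 × O: no H
  2 × C: 3 H each → 6
  2 × O: 1 H each → 2
  1 × C: 2 H
  1 × Cl: no H
  1 × N (charge +1): 2 H
  1 × N: 2 H
  1 × S: 1 H
  Total hydrogens = 18.
Net charge +1.
Molecular formula: C9H18ClN2O5S+

C9H18ClN2O5S+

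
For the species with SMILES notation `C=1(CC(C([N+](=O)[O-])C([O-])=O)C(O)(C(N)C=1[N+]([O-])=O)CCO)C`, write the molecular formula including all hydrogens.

C11H16N3O8-

Heavy atoms from the SMILES: 11 C, 3 N, 8 O.
Implicit hydrogens by atom environment:
  4 × C: no H
  3 × C: 2 H each → 6
  3 × C: 1 H each → 3
  3 × O: no H
  3 × O (charge -1): no H
  2 × N (charge +1): no H
  2 × O: 1 H each → 2
  1 × C: 3 H
  1 × N: 2 H
  Total hydrogens = 16.
Net charge -1.
Molecular formula: C11H16N3O8-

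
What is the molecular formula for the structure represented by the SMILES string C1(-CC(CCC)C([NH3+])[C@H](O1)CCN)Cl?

C10H22ClN2O+

Heavy atoms from the SMILES: 10 C, 1 Cl, 2 N, 1 O.
Implicit hydrogens by atom environment:
  5 × C: 2 H each → 10
  4 × C: 1 H each → 4
  1 × C: 3 H
  1 × Cl: no H
  1 × N (charge +1): 3 H
  1 × N: 2 H
  1 × O: no H
  Total hydrogens = 22.
Net charge +1.
Molecular formula: C10H22ClN2O+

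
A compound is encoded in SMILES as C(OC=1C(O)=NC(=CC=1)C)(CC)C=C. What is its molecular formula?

C11H15NO2

Heavy atoms from the SMILES: 11 C, 1 N, 2 O.
Implicit hydrogens by atom environment:
  3 × C (aromatic): no H
  2 × C: 3 H each → 6
  2 × C: 2 H each → 4
  2 × C (aromatic): 1 H each → 2
  2 × C: 1 H each → 2
  1 × N (aromatic): no H
  1 × O: 1 H
  1 × O: no H
  Total hydrogens = 15.
Molecular formula: C11H15NO2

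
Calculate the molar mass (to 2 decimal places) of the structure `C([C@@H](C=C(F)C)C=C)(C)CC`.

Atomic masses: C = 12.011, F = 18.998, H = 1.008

156.24

Molecular formula: C10H17F.
M = 10×12.011 + 1×18.998 + 17×1.008 = 156.24 g/mol.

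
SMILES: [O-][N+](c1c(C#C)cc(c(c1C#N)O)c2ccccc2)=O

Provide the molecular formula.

C15H8N2O3

Heavy atoms from the SMILES: 15 C, 2 N, 3 O.
Implicit hydrogens by atom environment:
  6 × C (aromatic): 1 H each → 6
  6 × C (aromatic): no H
  2 × C: no H
  1 × C: 1 H
  1 × N (charge +1): no H
  1 × N: no H
  1 × O: 1 H
  1 × O: no H
  1 × O (charge -1): no H
  Total hydrogens = 8.
Molecular formula: C15H8N2O3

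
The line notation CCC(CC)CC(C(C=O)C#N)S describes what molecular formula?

Heavy atoms from the SMILES: 10 C, 1 N, 1 O, 1 S.
Implicit hydrogens by atom environment:
  4 × C: 1 H each → 4
  3 × C: 2 H each → 6
  2 × C: 3 H each → 6
  1 × C: no H
  1 × N: no H
  1 × O: no H
  1 × S: 1 H
  Total hydrogens = 17.
Molecular formula: C10H17NOS

C10H17NOS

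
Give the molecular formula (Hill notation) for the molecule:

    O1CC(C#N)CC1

C5H7NO

Heavy atoms from the SMILES: 5 C, 1 N, 1 O.
Implicit hydrogens by atom environment:
  3 × C: 2 H each → 6
  1 × C: 1 H
  1 × C: no H
  1 × N: no H
  1 × O: no H
  Total hydrogens = 7.
Molecular formula: C5H7NO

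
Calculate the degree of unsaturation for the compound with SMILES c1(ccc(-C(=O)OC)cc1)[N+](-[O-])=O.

Molecular formula from the SMILES: C8H7NO4.
DoU = (2C + 2 + N − H − X)/2 = (2·8 + 2 + 1 − 7 − 0)/2 = 12/2 = 6.
(Structurally: 1 ring(s) + 5 π bond(s) = 6.)

6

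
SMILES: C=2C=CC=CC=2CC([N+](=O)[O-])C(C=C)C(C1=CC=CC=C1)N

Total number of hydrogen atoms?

20

Hydrogens are implicit in SMILES; fill each atom to its normal valence:
  10 × C (aromatic): 1 H each → 10
  4 × C: 1 H each → 4
  2 × C: 2 H each → 4
  2 × C (aromatic): no H
  1 × N: 2 H
  1 × N (charge +1): no H
  1 × O: no H
  1 × O (charge -1): no H
  Total hydrogens = 20.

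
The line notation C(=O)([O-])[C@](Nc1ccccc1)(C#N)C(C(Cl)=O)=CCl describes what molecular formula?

Heavy atoms from the SMILES: 12 C, 2 Cl, 2 N, 3 O.
Implicit hydrogens by atom environment:
  5 × C (aromatic): 1 H each → 5
  5 × C: no H
  2 × Cl: no H
  2 × O: no H
  1 × C: 1 H
  1 × C (aromatic): no H
  1 × N: 1 H
  1 × N: no H
  1 × O (charge -1): no H
  Total hydrogens = 7.
Net charge -1.
Molecular formula: C12H7Cl2N2O3-

C12H7Cl2N2O3-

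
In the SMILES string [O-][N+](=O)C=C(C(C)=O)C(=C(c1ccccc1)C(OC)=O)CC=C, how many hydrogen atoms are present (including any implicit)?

Hydrogens are implicit in SMILES; fill each atom to its normal valence:
  5 × C (aromatic): 1 H each → 5
  5 × C: no H
  4 × O: no H
  2 × C: 3 H each → 6
  2 × C: 2 H each → 4
  2 × C: 1 H each → 2
  1 × C (aromatic): no H
  1 × N (charge +1): no H
  1 × O (charge -1): no H
  Total hydrogens = 17.

17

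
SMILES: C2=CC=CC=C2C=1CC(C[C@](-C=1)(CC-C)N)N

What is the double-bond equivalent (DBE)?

6

Molecular formula from the SMILES: C15H22N2.
DoU = (2C + 2 + N − H − X)/2 = (2·15 + 2 + 2 − 22 − 0)/2 = 12/2 = 6.
(Structurally: 2 ring(s) + 4 π bond(s) = 6.)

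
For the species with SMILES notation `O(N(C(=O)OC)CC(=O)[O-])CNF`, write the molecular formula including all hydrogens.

C5H8FN2O5-

Heavy atoms from the SMILES: 5 C, 1 F, 2 N, 5 O.
Implicit hydrogens by atom environment:
  4 × O: no H
  2 × C: 2 H each → 4
  2 × C: no H
  1 × C: 3 H
  1 × F: no H
  1 × N: 1 H
  1 × N: no H
  1 × O (charge -1): no H
  Total hydrogens = 8.
Net charge -1.
Molecular formula: C5H8FN2O5-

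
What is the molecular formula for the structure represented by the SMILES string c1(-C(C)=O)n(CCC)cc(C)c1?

C10H15NO

Heavy atoms from the SMILES: 10 C, 1 N, 1 O.
Implicit hydrogens by atom environment:
  3 × C: 3 H each → 9
  2 × C: 2 H each → 4
  2 × C (aromatic): 1 H each → 2
  2 × C (aromatic): no H
  1 × C: no H
  1 × N (aromatic): no H
  1 × O: no H
  Total hydrogens = 15.
Molecular formula: C10H15NO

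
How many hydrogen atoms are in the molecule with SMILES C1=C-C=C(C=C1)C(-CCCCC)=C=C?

Hydrogens are implicit in SMILES; fill each atom to its normal valence:
  5 × C: 2 H each → 10
  5 × C (aromatic): 1 H each → 5
  2 × C: no H
  1 × C: 3 H
  1 × C (aromatic): no H
  Total hydrogens = 18.

18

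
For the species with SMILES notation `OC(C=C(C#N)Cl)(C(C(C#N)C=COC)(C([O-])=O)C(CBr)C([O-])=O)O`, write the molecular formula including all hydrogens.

[C14H12BrClN2O7]2-

Heavy atoms from the SMILES: 1 Br, 14 C, 1 Cl, 2 N, 7 O.
Implicit hydrogens by atom environment:
  7 × C: no H
  5 × C: 1 H each → 5
  3 × O: no H
  2 × N: no H
  2 × O: 1 H each → 2
  2 × O (charge -1): no H
  1 × Br: no H
  1 × C: 3 H
  1 × C: 2 H
  1 × Cl: no H
  Total hydrogens = 12.
Net charge -2.
Molecular formula: [C14H12BrClN2O7]2-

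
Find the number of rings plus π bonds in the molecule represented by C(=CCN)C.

Molecular formula from the SMILES: C4H9N.
DoU = (2C + 2 + N − H − X)/2 = (2·4 + 2 + 1 − 9 − 0)/2 = 2/2 = 1.
(Structurally: 0 ring(s) + 1 π bond(s) = 1.)

1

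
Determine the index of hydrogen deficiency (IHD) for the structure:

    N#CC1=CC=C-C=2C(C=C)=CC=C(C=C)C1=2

11

Molecular formula from the SMILES: C15H11N.
DoU = (2C + 2 + N − H − X)/2 = (2·15 + 2 + 1 − 11 − 0)/2 = 22/2 = 11.
(Structurally: 2 ring(s) + 9 π bond(s) = 11.)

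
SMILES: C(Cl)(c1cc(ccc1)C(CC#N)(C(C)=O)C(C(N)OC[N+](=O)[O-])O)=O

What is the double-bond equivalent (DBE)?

Molecular formula from the SMILES: C15H16ClN3O6.
DoU = (2C + 2 + N − H − X)/2 = (2·15 + 2 + 3 − 16 − 1)/2 = 18/2 = 9.
(Structurally: 1 ring(s) + 8 π bond(s) = 9.)

9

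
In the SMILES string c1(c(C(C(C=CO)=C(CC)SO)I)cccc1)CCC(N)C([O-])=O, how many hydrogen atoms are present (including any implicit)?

21

Hydrogens are implicit in SMILES; fill each atom to its normal valence:
  4 × C: 1 H each → 4
  4 × C (aromatic): 1 H each → 4
  3 × C: 2 H each → 6
  3 × C: no H
  2 × C (aromatic): no H
  2 × O: 1 H each → 2
  1 × C: 3 H
  1 × I: no H
  1 × N: 2 H
  1 × O: no H
  1 × O (charge -1): no H
  1 × S: no H
  Total hydrogens = 21.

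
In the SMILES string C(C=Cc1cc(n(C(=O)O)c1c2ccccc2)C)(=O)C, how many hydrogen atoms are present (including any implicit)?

Hydrogens are implicit in SMILES; fill each atom to its normal valence:
  6 × C (aromatic): 1 H each → 6
  4 × C (aromatic): no H
  2 × C: 3 H each → 6
  2 × C: 1 H each → 2
  2 × C: no H
  2 × O: no H
  1 × N (aromatic): no H
  1 × O: 1 H
  Total hydrogens = 15.

15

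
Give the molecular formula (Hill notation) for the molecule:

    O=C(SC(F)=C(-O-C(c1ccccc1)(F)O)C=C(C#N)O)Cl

Heavy atoms from the SMILES: 13 C, 1 Cl, 2 F, 1 N, 4 O, 1 S.
Implicit hydrogens by atom environment:
  6 × C: no H
  5 × C (aromatic): 1 H each → 5
  2 × F: no H
  2 × O: 1 H each → 2
  2 × O: no H
  1 × C: 1 H
  1 × C (aromatic): no H
  1 × Cl: no H
  1 × N: no H
  1 × S: no H
  Total hydrogens = 8.
Molecular formula: C13H8ClF2NO4S

C13H8ClF2NO4S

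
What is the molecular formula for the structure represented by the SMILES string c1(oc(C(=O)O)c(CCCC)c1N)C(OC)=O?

Heavy atoms from the SMILES: 11 C, 1 N, 5 O.
Implicit hydrogens by atom environment:
  4 × C (aromatic): no H
  3 × C: 2 H each → 6
  3 × O: no H
  2 × C: 3 H each → 6
  2 × C: no H
  1 × N: 2 H
  1 × O: 1 H
  1 × O (aromatic): no H
  Total hydrogens = 15.
Molecular formula: C11H15NO5

C11H15NO5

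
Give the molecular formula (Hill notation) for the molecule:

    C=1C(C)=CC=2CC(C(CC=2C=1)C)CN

Heavy atoms from the SMILES: 13 C, 1 N.
Implicit hydrogens by atom environment:
  3 × C: 2 H each → 6
  3 × C (aromatic): 1 H each → 3
  3 × C (aromatic): no H
  2 × C: 3 H each → 6
  2 × C: 1 H each → 2
  1 × N: 2 H
  Total hydrogens = 19.
Molecular formula: C13H19N

C13H19N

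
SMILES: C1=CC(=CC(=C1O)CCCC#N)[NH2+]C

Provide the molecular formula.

C11H15N2O+

Heavy atoms from the SMILES: 11 C, 2 N, 1 O.
Implicit hydrogens by atom environment:
  3 × C: 2 H each → 6
  3 × C (aromatic): 1 H each → 3
  3 × C (aromatic): no H
  1 × C: 3 H
  1 × C: no H
  1 × N (charge +1): 2 H
  1 × N: no H
  1 × O: 1 H
  Total hydrogens = 15.
Net charge +1.
Molecular formula: C11H15N2O+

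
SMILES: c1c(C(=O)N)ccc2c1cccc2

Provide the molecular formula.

Heavy atoms from the SMILES: 11 C, 1 N, 1 O.
Implicit hydrogens by atom environment:
  7 × C (aromatic): 1 H each → 7
  3 × C (aromatic): no H
  1 × C: no H
  1 × N: 2 H
  1 × O: no H
  Total hydrogens = 9.
Molecular formula: C11H9NO

C11H9NO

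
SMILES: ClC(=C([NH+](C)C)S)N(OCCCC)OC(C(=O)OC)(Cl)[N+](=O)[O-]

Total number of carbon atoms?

11

The symbol for carbon appears 11 times in the SMILES. (Cl is a single chlorine, not C + l.)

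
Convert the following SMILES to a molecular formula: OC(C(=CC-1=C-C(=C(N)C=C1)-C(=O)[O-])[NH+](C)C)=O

Heavy atoms from the SMILES: 12 C, 2 N, 4 O.
Implicit hydrogens by atom environment:
  3 × C (aromatic): 1 H each → 3
  3 × C (aromatic): no H
  3 × C: no H
  2 × C: 3 H each → 6
  2 × O: no H
  1 × C: 1 H
  1 × N: 2 H
  1 × N (charge +1): 1 H
  1 × O: 1 H
  1 × O (charge -1): no H
  Total hydrogens = 14.
Molecular formula: C12H14N2O4

C12H14N2O4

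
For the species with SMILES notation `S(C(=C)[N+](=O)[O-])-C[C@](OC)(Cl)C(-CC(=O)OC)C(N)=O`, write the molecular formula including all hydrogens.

Heavy atoms from the SMILES: 10 C, 1 Cl, 2 N, 6 O, 1 S.
Implicit hydrogens by atom environment:
  5 × O: no H
  4 × C: no H
  3 × C: 2 H each → 6
  2 × C: 3 H each → 6
  1 × C: 1 H
  1 × Cl: no H
  1 × N: 2 H
  1 × N (charge +1): no H
  1 × O (charge -1): no H
  1 × S: no H
  Total hydrogens = 15.
Molecular formula: C10H15ClN2O6S

C10H15ClN2O6S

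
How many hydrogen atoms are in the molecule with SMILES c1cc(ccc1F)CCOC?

Hydrogens are implicit in SMILES; fill each atom to its normal valence:
  4 × C (aromatic): 1 H each → 4
  2 × C: 2 H each → 4
  2 × C (aromatic): no H
  1 × C: 3 H
  1 × F: no H
  1 × O: no H
  Total hydrogens = 11.

11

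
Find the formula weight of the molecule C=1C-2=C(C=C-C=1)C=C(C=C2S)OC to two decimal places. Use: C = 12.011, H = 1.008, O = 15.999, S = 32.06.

190.26

Molecular formula: C11H10OS.
M = 11×12.011 + 10×1.008 + 1×15.999 + 1×32.06 = 190.26 g/mol.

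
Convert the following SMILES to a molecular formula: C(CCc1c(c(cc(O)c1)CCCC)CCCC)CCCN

C20H35NO

Heavy atoms from the SMILES: 20 C, 1 N, 1 O.
Implicit hydrogens by atom environment:
  12 × C: 2 H each → 24
  4 × C (aromatic): no H
  2 × C: 3 H each → 6
  2 × C (aromatic): 1 H each → 2
  1 × N: 2 H
  1 × O: 1 H
  Total hydrogens = 35.
Molecular formula: C20H35NO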